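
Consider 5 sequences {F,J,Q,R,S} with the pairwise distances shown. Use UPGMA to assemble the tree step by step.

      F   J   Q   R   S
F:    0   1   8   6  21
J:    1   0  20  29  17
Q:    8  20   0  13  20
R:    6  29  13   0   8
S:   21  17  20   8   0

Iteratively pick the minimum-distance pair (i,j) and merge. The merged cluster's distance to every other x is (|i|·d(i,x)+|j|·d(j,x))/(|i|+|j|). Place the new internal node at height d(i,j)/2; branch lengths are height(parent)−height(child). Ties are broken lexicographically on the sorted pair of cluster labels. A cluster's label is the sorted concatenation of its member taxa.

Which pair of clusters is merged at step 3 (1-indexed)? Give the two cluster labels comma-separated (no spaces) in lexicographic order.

FJ,Q

1. join F+J (d=1) ⇒ FJ; edges |F|=1/2, |J|=1/2
  updated: d(FJ,Q)=14, d(FJ,R)=35/2, d(FJ,S)=19
2. join R+S (d=8) ⇒ RS; edges |R|=4, |S|=4
  updated: d(FJ,RS)=73/4, d(Q,RS)=33/2
3. join FJ+Q (d=14) ⇒ FJQ; edges |FJ|=13/2, |Q|=7
  updated: d(FJQ,RS)=53/3
4. join FJQ+RS (d=53/3) ⇒ FJQRS; edges |FJQ|=11/6, |RS|=29/6
final tree: (((F:1/2,J:1/2):13/2,Q:7):11/6,(R:4,S:4):29/6)
total length: 175/6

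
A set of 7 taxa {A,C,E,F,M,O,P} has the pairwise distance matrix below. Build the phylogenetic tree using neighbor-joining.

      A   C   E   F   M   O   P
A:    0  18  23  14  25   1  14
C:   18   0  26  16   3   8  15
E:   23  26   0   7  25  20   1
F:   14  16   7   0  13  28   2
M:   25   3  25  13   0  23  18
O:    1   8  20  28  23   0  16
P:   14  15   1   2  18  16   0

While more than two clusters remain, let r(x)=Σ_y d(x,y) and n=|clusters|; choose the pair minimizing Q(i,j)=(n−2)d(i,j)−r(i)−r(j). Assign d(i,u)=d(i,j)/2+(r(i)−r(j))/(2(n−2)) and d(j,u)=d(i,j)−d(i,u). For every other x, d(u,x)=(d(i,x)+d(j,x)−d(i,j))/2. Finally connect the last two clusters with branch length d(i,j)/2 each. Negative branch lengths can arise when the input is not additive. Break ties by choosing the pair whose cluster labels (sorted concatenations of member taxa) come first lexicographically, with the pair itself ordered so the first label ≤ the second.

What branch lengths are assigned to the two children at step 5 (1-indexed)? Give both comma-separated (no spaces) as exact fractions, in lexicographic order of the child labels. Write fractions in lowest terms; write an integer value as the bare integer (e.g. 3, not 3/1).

1. join A+O (d=1, Q=-186) ⇒ AO; edges |A|=2/5, |O|=3/5
  updated: d(AO,C)=25/2, d(AO,E)=21, d(AO,F)=41/2, d(AO,M)=47/2, d(AO,P)=29/2
2. join C+M (d=3, Q=-143) ⇒ CM; edges |C|=1/4, |M|=11/4
  updated: d(AO,CM)=33/2, d(CM,E)=24, d(CM,F)=13, d(CM,P)=15
3. join AO+CM (d=33/2, Q=-183/2) ⇒ ACMO; edges |AO|=107/12, |CM|=91/12
  updated: d(ACMO,E)=57/4, d(ACMO,F)=17/2, d(ACMO,P)=13/2
4. join ACMO+F (d=17/2, Q=-119/4) ⇒ ACFMO; edges |ACMO|=115/16, |F|=21/16
  updated: d(ACFMO,E)=51/8, d(ACFMO,P)=0
5. join ACFMO+E (d=51/8, Q=-59/8) ⇒ ACEFMO; edges |ACFMO|=43/16, |E|=59/16
  updated: d(ACEFMO,P)=-43/16
6. join ACEFMO+P (d=-43/16) ⇒ ACEFMOP; edges |ACEFMO|=-43/32, |P|=-43/32
final tree: (((((A:2/5,O:3/5):107/12,(C:1/4,M:11/4):91/12):115/16,F:21/16):43/16,E:59/16):-43/32,P:-43/32)
total length: 523/16

43/16,59/16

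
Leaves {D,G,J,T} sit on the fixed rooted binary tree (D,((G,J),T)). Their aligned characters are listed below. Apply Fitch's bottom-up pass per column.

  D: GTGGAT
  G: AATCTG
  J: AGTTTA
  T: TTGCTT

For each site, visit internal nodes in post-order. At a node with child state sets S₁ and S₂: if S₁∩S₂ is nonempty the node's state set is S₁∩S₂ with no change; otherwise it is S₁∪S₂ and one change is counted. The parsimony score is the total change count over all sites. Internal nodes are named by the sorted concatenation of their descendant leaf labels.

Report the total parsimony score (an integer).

10

GJ@0: {A} ∩ {A} = {A} (intersection, +0)
GJT@0: {A} ∪ {T} = {A,T} (union, +1)
DGJT@0: {G} ∪ {A,T} = {A,G,T} (union, +1)
GJ@1: {A} ∪ {G} = {A,G} (union, +1)
GJT@1: {A,G} ∪ {T} = {A,G,T} (union, +1)
DGJT@1: {T} ∩ {A,G,T} = {T} (intersection, +0)
GJ@2: {T} ∩ {T} = {T} (intersection, +0)
GJT@2: {T} ∪ {G} = {G,T} (union, +1)
DGJT@2: {G} ∩ {G,T} = {G} (intersection, +0)
GJ@3: {C} ∪ {T} = {C,T} (union, +1)
GJT@3: {C,T} ∩ {C} = {C} (intersection, +0)
DGJT@3: {G} ∪ {C} = {C,G} (union, +1)
GJ@4: {T} ∩ {T} = {T} (intersection, +0)
GJT@4: {T} ∩ {T} = {T} (intersection, +0)
DGJT@4: {A} ∪ {T} = {A,T} (union, +1)
GJ@5: {G} ∪ {A} = {A,G} (union, +1)
GJT@5: {A,G} ∪ {T} = {A,G,T} (union, +1)
DGJT@5: {T} ∩ {A,G,T} = {T} (intersection, +0)
per-site changes: [2, 2, 1, 2, 1, 2]; total = 10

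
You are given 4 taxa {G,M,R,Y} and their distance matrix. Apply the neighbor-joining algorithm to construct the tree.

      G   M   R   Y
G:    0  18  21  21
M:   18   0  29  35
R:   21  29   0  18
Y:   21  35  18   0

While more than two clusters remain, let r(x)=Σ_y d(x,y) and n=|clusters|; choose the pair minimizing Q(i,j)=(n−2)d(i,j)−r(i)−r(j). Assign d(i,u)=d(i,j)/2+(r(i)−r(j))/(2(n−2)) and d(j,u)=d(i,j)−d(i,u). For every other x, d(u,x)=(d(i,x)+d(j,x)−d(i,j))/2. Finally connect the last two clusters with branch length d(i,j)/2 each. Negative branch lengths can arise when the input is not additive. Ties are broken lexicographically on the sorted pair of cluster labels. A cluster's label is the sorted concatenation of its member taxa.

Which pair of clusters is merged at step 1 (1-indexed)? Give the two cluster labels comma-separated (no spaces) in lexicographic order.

G,M

iteration 1: select G,M (d=18, Q=-106); attach at lengths (7/2, 29/2); label the merged cluster GM
  updated: d(GM,R)=16, d(GM,Y)=19
iteration 2: select GM,R (d=16, Q=-53); attach at lengths (17/2, 15/2); label the merged cluster GMR
  updated: d(GMR,Y)=21/2
iteration 3: select GMR,Y (d=21/2); attach at lengths (21/4, 21/4); label the merged cluster GMRY
final tree: (((G:7/2,M:29/2):17/2,R:15/2):21/4,Y:21/4)
total length: 89/2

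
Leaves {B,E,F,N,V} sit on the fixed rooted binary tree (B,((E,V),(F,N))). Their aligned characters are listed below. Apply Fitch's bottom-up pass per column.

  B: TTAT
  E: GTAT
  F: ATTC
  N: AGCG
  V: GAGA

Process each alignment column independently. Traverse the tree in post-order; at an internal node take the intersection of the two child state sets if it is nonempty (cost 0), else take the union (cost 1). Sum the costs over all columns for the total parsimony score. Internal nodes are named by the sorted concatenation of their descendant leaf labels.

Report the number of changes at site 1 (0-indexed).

EV@0: {G} ∩ {G} = {G} (intersection, +0)
FN@0: {A} ∩ {A} = {A} (intersection, +0)
EFNV@0: {G} ∪ {A} = {A,G} (union, +1)
BEFNV@0: {T} ∪ {A,G} = {A,G,T} (union, +1)
EV@1: {T} ∪ {A} = {A,T} (union, +1)
FN@1: {T} ∪ {G} = {G,T} (union, +1)
EFNV@1: {A,T} ∩ {G,T} = {T} (intersection, +0)
BEFNV@1: {T} ∩ {T} = {T} (intersection, +0)
EV@2: {A} ∪ {G} = {A,G} (union, +1)
FN@2: {T} ∪ {C} = {C,T} (union, +1)
EFNV@2: {A,G} ∪ {C,T} = {A,C,G,T} (union, +1)
BEFNV@2: {A} ∩ {A,C,G,T} = {A} (intersection, +0)
EV@3: {T} ∪ {A} = {A,T} (union, +1)
FN@3: {C} ∪ {G} = {C,G} (union, +1)
EFNV@3: {A,T} ∪ {C,G} = {A,C,G,T} (union, +1)
BEFNV@3: {T} ∩ {A,C,G,T} = {T} (intersection, +0)
per-site changes: [2, 2, 3, 3]; total = 10

2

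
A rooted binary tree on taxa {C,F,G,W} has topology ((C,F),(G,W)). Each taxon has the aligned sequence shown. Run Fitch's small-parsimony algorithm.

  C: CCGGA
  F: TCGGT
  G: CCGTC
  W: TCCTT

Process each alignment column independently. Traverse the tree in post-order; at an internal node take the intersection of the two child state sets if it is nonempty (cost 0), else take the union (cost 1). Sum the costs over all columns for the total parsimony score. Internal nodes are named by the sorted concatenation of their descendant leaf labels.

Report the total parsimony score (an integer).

6

[col 0] CF: children C:{C}, F:{T} ∪→ {C,T}; cost 1
[col 0] GW: children G:{C}, W:{T} ∪→ {C,T}; cost 1
[col 0] CFGW: children CF:{C,T}, GW:{C,T} ∩→ {C,T}; cost 0
[col 1] CF: children C:{C}, F:{C} ∩→ {C}; cost 0
[col 1] GW: children G:{C}, W:{C} ∩→ {C}; cost 0
[col 1] CFGW: children CF:{C}, GW:{C} ∩→ {C}; cost 0
[col 2] CF: children C:{G}, F:{G} ∩→ {G}; cost 0
[col 2] GW: children G:{G}, W:{C} ∪→ {C,G}; cost 1
[col 2] CFGW: children CF:{G}, GW:{C,G} ∩→ {G}; cost 0
[col 3] CF: children C:{G}, F:{G} ∩→ {G}; cost 0
[col 3] GW: children G:{T}, W:{T} ∩→ {T}; cost 0
[col 3] CFGW: children CF:{G}, GW:{T} ∪→ {G,T}; cost 1
[col 4] CF: children C:{A}, F:{T} ∪→ {A,T}; cost 1
[col 4] GW: children G:{C}, W:{T} ∪→ {C,T}; cost 1
[col 4] CFGW: children CF:{A,T}, GW:{C,T} ∩→ {T}; cost 0
per-site changes: [2, 0, 1, 1, 2]; total = 6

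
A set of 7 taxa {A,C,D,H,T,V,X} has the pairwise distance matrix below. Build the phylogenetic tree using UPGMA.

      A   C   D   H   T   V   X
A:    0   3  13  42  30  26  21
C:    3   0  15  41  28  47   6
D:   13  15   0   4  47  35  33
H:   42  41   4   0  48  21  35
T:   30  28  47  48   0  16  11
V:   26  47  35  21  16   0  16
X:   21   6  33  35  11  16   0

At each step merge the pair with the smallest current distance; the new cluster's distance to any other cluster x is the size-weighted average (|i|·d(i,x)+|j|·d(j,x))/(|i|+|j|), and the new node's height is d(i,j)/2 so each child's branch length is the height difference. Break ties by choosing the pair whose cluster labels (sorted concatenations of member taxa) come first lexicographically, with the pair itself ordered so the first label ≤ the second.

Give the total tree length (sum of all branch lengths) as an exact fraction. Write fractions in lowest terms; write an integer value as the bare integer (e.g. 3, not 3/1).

1. join A+C (d=3) ⇒ AC; edges |A|=3/2, |C|=3/2
  updated: d(AC,D)=14, d(AC,H)=83/2, d(AC,T)=29, d(AC,V)=73/2, d(AC,X)=27/2
2. join D+H (d=4) ⇒ DH; edges |D|=2, |H|=2
  updated: d(AC,DH)=111/4, d(DH,T)=95/2, d(DH,V)=28, d(DH,X)=34
3. join T+X (d=11) ⇒ TX; edges |T|=11/2, |X|=11/2
  updated: d(AC,TX)=85/4, d(DH,TX)=163/4, d(TX,V)=16
4. join TX+V (d=16) ⇒ TVX; edges |TX|=5/2, |V|=8
  updated: d(AC,TVX)=79/3, d(DH,TVX)=73/2
5. join AC+TVX (d=79/3) ⇒ ACTVX; edges |AC|=35/3, |TVX|=31/6
  updated: d(ACTVX,DH)=33
6. join ACTVX+DH (d=33) ⇒ ACDHTVX; edges |ACTVX|=10/3, |DH|=29/2
final tree: (((A:3/2,C:3/2):35/3,((T:11/2,X:11/2):5/2,V:8):31/6):10/3,(D:2,H:2):29/2)
total length: 379/6

379/6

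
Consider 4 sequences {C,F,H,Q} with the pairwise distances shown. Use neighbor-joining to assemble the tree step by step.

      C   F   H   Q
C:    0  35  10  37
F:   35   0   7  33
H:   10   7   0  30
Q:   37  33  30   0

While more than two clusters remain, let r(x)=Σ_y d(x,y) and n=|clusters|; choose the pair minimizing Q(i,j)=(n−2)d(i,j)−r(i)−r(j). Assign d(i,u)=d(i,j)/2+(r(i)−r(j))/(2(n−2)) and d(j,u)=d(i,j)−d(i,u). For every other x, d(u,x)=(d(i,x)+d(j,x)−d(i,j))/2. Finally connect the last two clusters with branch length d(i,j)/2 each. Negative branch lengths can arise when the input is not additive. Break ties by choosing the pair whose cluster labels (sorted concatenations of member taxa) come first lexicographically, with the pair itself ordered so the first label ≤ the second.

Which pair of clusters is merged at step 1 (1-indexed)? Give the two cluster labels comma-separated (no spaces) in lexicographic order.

C,H

1. join C+H (d=10, Q=-109) ⇒ CH; edges |C|=55/4, |H|=-15/4
  updated: d(CH,F)=16, d(CH,Q)=57/2
2. join CH+F (d=16, Q=-155/2) ⇒ CFH; edges |CH|=23/4, |F|=41/4
  updated: d(CFH,Q)=91/4
3. join CFH+Q (d=91/4) ⇒ CFHQ; edges |CFH|=91/8, |Q|=91/8
final tree: (((C:55/4,H:-15/4):23/4,F:41/4):91/8,Q:91/8)
total length: 195/4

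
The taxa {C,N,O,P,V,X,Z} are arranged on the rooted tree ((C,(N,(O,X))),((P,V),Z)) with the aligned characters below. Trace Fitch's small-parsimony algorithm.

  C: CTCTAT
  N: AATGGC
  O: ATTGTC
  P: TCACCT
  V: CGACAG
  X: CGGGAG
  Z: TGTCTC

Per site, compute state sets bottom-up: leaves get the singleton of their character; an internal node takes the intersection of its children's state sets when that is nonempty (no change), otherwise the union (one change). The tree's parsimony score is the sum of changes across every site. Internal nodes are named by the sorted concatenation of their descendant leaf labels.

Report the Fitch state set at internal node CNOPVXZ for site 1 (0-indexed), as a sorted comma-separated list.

[col 0] OX: children O:{A}, X:{C} ∪→ {A,C}; cost 1
[col 0] NOX: children N:{A}, OX:{A,C} ∩→ {A}; cost 0
[col 0] CNOX: children C:{C}, NOX:{A} ∪→ {A,C}; cost 1
[col 0] PV: children P:{T}, V:{C} ∪→ {C,T}; cost 1
[col 0] PVZ: children PV:{C,T}, Z:{T} ∩→ {T}; cost 0
[col 0] CNOPVXZ: children CNOX:{A,C}, PVZ:{T} ∪→ {A,C,T}; cost 1
[col 1] OX: children O:{T}, X:{G} ∪→ {G,T}; cost 1
[col 1] NOX: children N:{A}, OX:{G,T} ∪→ {A,G,T}; cost 1
[col 1] CNOX: children C:{T}, NOX:{A,G,T} ∩→ {T}; cost 0
[col 1] PV: children P:{C}, V:{G} ∪→ {C,G}; cost 1
[col 1] PVZ: children PV:{C,G}, Z:{G} ∩→ {G}; cost 0
[col 1] CNOPVXZ: children CNOX:{T}, PVZ:{G} ∪→ {G,T}; cost 1
[col 2] OX: children O:{T}, X:{G} ∪→ {G,T}; cost 1
[col 2] NOX: children N:{T}, OX:{G,T} ∩→ {T}; cost 0
[col 2] CNOX: children C:{C}, NOX:{T} ∪→ {C,T}; cost 1
[col 2] PV: children P:{A}, V:{A} ∩→ {A}; cost 0
[col 2] PVZ: children PV:{A}, Z:{T} ∪→ {A,T}; cost 1
[col 2] CNOPVXZ: children CNOX:{C,T}, PVZ:{A,T} ∩→ {T}; cost 0
[col 3] OX: children O:{G}, X:{G} ∩→ {G}; cost 0
[col 3] NOX: children N:{G}, OX:{G} ∩→ {G}; cost 0
[col 3] CNOX: children C:{T}, NOX:{G} ∪→ {G,T}; cost 1
[col 3] PV: children P:{C}, V:{C} ∩→ {C}; cost 0
[col 3] PVZ: children PV:{C}, Z:{C} ∩→ {C}; cost 0
[col 3] CNOPVXZ: children CNOX:{G,T}, PVZ:{C} ∪→ {C,G,T}; cost 1
[col 4] OX: children O:{T}, X:{A} ∪→ {A,T}; cost 1
[col 4] NOX: children N:{G}, OX:{A,T} ∪→ {A,G,T}; cost 1
[col 4] CNOX: children C:{A}, NOX:{A,G,T} ∩→ {A}; cost 0
[col 4] PV: children P:{C}, V:{A} ∪→ {A,C}; cost 1
[col 4] PVZ: children PV:{A,C}, Z:{T} ∪→ {A,C,T}; cost 1
[col 4] CNOPVXZ: children CNOX:{A}, PVZ:{A,C,T} ∩→ {A}; cost 0
[col 5] OX: children O:{C}, X:{G} ∪→ {C,G}; cost 1
[col 5] NOX: children N:{C}, OX:{C,G} ∩→ {C}; cost 0
[col 5] CNOX: children C:{T}, NOX:{C} ∪→ {C,T}; cost 1
[col 5] PV: children P:{T}, V:{G} ∪→ {G,T}; cost 1
[col 5] PVZ: children PV:{G,T}, Z:{C} ∪→ {C,G,T}; cost 1
[col 5] CNOPVXZ: children CNOX:{C,T}, PVZ:{C,G,T} ∩→ {C,T}; cost 0
per-site changes: [4, 4, 3, 2, 4, 4]; total = 21

G,T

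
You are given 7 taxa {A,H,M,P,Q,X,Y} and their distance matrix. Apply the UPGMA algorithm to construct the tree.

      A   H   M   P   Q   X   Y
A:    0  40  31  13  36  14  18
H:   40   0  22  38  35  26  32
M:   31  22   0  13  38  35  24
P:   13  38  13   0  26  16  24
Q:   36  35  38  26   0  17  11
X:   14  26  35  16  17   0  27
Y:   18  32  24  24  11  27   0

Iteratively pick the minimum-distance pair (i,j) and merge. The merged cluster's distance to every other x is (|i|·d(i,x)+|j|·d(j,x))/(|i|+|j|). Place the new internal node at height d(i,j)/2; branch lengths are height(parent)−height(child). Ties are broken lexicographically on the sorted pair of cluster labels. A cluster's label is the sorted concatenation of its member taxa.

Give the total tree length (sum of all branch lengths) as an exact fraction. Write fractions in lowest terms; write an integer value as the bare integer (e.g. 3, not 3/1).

2221/30

iteration 1: select Q,Y (d=11); attach at lengths (11/2, 11/2); label the merged cluster QY
  updated: d(A,QY)=27, d(H,QY)=67/2, d(M,QY)=31, d(P,QY)=25, d(QY,X)=22
iteration 2: select A,P (d=13); attach at lengths (13/2, 13/2); label the merged cluster AP
  updated: d(AP,H)=39, d(AP,M)=22, d(AP,QY)=26, d(AP,X)=15
iteration 3: select AP,X (d=15); attach at lengths (1, 15/2); label the merged cluster APX
  updated: d(APX,H)=104/3, d(APX,M)=79/3, d(APX,QY)=74/3
iteration 4: select H,M (d=22); attach at lengths (11, 11); label the merged cluster HM
  updated: d(APX,HM)=61/2, d(HM,QY)=129/4
iteration 5: select APX,QY (d=74/3); attach at lengths (29/6, 41/6); label the merged cluster APQXY
  updated: d(APQXY,HM)=156/5
iteration 6: select APQXY,HM (d=156/5); attach at lengths (49/15, 23/5); label the merged cluster AHMPQXY
final tree: ((((A:13/2,P:13/2):1,X:15/2):29/6,(Q:11/2,Y:11/2):41/6):49/15,(H:11,M:11):23/5)
total length: 2221/30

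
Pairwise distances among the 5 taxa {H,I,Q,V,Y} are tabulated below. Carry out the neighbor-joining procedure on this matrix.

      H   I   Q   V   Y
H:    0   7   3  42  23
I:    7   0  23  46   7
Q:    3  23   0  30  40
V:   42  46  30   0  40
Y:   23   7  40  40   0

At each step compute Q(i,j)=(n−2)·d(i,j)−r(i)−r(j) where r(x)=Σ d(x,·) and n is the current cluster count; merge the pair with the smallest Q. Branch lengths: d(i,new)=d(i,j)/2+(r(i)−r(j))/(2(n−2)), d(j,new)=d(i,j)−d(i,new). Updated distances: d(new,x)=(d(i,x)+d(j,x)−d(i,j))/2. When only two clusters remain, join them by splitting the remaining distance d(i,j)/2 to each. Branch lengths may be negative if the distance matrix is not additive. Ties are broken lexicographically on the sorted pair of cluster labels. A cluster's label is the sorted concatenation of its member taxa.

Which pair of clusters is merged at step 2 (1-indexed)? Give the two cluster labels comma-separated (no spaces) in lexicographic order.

H,IY

1. join I+Y (d=7, Q=-172) ⇒ IY; edges |I|=-1, |Y|=8
  updated: d(H,IY)=23/2, d(IY,Q)=28, d(IY,V)=79/2
2. join H+IY (d=23/2, Q=-225/2) ⇒ HIY; edges |H|=1/8, |IY|=91/8
  updated: d(HIY,Q)=39/4, d(HIY,V)=35
3. join HIY+Q (d=39/4, Q=-299/4) ⇒ HIQY; edges |HIY|=59/8, |Q|=19/8
  updated: d(HIQY,V)=221/8
4. join HIQY+V (d=221/8) ⇒ HIQVY; edges |HIQY|=221/16, |V|=221/16
final tree: (((H:1/8,(I:-1,Y:8):91/8):59/8,Q:19/8):221/16,V:221/16)
total length: 447/8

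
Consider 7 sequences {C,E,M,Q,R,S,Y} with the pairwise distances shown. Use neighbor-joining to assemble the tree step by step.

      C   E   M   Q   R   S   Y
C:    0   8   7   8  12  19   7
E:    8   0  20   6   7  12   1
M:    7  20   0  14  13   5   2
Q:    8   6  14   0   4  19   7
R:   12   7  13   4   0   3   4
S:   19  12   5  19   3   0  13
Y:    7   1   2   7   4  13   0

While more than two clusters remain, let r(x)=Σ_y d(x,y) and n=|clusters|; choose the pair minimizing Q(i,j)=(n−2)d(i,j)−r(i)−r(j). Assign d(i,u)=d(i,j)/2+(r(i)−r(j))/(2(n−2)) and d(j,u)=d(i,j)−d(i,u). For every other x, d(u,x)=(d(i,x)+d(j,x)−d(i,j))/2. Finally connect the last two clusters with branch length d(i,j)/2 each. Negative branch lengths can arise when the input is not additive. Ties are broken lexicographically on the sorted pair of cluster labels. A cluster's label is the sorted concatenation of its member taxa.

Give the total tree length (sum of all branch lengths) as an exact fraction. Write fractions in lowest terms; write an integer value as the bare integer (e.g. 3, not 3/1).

step 1: merge (M,S) at d=5, Q=-107; branch lengths M→3/2, S→7/2; new cluster MS
  updated: d(C,MS)=21/2, d(E,MS)=27/2, d(MS,Q)=14, d(MS,R)=11/2, d(MS,Y)=5
step 2: merge (MS,R) at d=11/2, Q=-59; branch lengths MS→19/4, R→3/4; new cluster MRS
  updated: d(C,MRS)=17/2, d(E,MRS)=15/2, d(MRS,Q)=25/4, d(MRS,Y)=7/4
step 3: merge (E,Y) at d=1, Q=-145/4; branch lengths E→35/24, Y→-11/24; new cluster EY
  updated: d(C,EY)=7, d(EY,MRS)=33/8, d(EY,Q)=6
step 4: merge (C,Q) at d=8, Q=-111/4; branch lengths C→77/16, Q→51/16; new cluster CQ
  updated: d(CQ,EY)=5/2, d(CQ,MRS)=27/8
step 5: merge (CQ,EY) at d=5/2, Q=-10; branch lengths CQ→7/8, EY→13/8; new cluster CEQY
  updated: d(CEQY,MRS)=5/2
step 6: merge (CEQY,MRS) at d=5/2; branch lengths CEQY→5/4, MRS→5/4; new cluster CEMQRSY
final tree: (((C:77/16,Q:51/16):7/8,(E:35/24,Y:-11/24):13/8):5/4,((M:3/2,S:7/2):19/4,R:3/4):5/4)
total length: 49/2

49/2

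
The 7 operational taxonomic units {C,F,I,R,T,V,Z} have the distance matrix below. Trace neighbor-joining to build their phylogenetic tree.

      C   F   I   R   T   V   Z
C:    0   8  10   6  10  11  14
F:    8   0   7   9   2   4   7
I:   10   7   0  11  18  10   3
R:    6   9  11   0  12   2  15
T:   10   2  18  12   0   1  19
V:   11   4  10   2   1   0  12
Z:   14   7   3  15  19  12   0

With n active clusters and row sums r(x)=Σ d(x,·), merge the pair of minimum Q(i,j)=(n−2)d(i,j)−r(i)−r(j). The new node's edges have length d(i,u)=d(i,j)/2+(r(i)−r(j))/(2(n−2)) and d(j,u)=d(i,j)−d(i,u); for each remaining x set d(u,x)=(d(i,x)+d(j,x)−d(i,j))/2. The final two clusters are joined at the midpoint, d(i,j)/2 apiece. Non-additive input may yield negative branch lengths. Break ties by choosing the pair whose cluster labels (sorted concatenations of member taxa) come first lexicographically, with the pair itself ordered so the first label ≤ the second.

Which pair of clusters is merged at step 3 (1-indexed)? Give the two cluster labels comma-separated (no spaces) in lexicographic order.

iteration 1: select I,Z (d=3, Q=-114); attach at lengths (2/5, 13/5); label the merged cluster IZ
  updated: d(C,IZ)=21/2, d(F,IZ)=11/2, d(IZ,R)=23/2, d(IZ,T)=17, d(IZ,V)=19/2
iteration 2: select T,V (d=1, Q=-131/2); attach at lengths (37/16, -21/16); label the merged cluster TV
  updated: d(C,TV)=10, d(F,TV)=5/2, d(IZ,TV)=51/4, d(R,TV)=13/2
iteration 3: select C,R (d=6, Q=-99/2); attach at lengths (13/4, 11/4); label the merged cluster CR
  updated: d(CR,F)=11/2, d(CR,IZ)=8, d(CR,TV)=21/4
iteration 4: select CR,IZ (d=8, Q=-29); attach at lengths (17/8, 47/8); label the merged cluster CIRZ
  updated: d(CIRZ,F)=3/2, d(CIRZ,TV)=5
iteration 5: select CIRZ,F (d=3/2, Q=-9); attach at lengths (2, -1/2); label the merged cluster CFIRZ
  updated: d(CFIRZ,TV)=3
iteration 6: select CFIRZ,TV (d=3); attach at lengths (3/2, 3/2); label the merged cluster CFIRTVZ
final tree: ((((C:13/4,R:11/4):17/8,(I:2/5,Z:13/5):47/8):2,F:-1/2):3/2,(T:37/16,V:-21/16):3/2)
total length: 45/2

C,R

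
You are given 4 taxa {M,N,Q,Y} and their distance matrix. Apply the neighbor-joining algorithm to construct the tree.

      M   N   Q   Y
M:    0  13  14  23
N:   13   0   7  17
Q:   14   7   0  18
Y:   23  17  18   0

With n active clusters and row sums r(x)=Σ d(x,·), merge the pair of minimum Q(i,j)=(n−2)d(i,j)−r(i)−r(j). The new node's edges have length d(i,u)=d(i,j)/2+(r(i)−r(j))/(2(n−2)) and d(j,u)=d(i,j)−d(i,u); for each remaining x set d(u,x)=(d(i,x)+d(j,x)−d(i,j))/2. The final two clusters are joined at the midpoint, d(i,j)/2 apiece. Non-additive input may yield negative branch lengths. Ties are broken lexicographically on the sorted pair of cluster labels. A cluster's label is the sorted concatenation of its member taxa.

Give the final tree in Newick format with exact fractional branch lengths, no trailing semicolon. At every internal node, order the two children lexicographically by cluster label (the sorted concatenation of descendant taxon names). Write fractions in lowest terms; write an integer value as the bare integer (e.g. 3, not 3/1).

1. join M+Y (d=23, Q=-62) ⇒ MY; edges |M|=19/2, |Y|=27/2
  updated: d(MY,N)=7/2, d(MY,Q)=9/2
2. join MY+N (d=7/2, Q=-15) ⇒ MNY; edges |MY|=1/2, |N|=3
  updated: d(MNY,Q)=4
3. join MNY+Q (d=4) ⇒ MNQY; edges |MNY|=2, |Q|=2
final tree: (((M:19/2,Y:27/2):1/2,N:3):2,Q:2)
total length: 61/2

(((M:19/2,Y:27/2):1/2,N:3):2,Q:2)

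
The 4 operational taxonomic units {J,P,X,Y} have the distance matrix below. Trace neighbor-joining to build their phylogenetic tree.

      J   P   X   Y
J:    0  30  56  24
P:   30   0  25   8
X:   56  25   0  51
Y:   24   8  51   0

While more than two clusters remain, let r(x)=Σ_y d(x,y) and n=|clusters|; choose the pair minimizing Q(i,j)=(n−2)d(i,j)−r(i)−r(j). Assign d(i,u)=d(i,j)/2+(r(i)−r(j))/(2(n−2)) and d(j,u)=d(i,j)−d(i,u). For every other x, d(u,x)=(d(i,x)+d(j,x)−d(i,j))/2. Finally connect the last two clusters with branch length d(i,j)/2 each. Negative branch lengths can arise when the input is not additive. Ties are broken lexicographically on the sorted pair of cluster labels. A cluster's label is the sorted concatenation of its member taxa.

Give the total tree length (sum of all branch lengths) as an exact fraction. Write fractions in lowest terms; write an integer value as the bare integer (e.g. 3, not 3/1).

243/4

1. join J+Y (d=24, Q=-145) ⇒ JY; edges |J|=75/4, |Y|=21/4
  updated: d(JY,P)=7, d(JY,X)=83/2
2. join JY+P (d=7, Q=-147/2) ⇒ JPY; edges |JY|=47/4, |P|=-19/4
  updated: d(JPY,X)=119/4
3. join JPY+X (d=119/4) ⇒ JPXY; edges |JPY|=119/8, |X|=119/8
final tree: (((J:75/4,Y:21/4):47/4,P:-19/4):119/8,X:119/8)
total length: 243/4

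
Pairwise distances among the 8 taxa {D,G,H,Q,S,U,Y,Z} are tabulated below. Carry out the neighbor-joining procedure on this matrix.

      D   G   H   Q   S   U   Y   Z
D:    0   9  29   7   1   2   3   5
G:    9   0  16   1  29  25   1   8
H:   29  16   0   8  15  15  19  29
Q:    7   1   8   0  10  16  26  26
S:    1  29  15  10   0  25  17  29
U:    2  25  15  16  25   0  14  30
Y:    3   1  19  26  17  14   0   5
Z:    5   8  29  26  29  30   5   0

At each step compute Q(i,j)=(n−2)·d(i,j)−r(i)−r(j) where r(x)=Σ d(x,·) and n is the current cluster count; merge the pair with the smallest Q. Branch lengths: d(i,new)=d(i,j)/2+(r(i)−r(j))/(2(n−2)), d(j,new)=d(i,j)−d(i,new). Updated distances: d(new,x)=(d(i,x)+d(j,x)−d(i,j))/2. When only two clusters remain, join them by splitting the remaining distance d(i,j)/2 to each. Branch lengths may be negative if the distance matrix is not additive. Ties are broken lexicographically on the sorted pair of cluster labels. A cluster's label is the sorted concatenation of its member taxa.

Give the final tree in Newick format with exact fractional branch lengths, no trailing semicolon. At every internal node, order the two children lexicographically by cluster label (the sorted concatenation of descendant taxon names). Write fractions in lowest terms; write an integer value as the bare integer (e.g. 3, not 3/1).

(((((D:-7/2,U:11/2):13/3,(G:7/20,(Y:-17/12,Z:77/12):33/20):89/12):35/8,Q:5/8):7/8,H:59/8):61/16,S:61/16)

iteration 1: select Y,Z (d=5, Q=-187); attach at lengths (-17/12, 77/12); label the merged cluster YZ
  updated: d(D,YZ)=3/2, d(G,YZ)=2, d(H,YZ)=43/2, d(Q,YZ)=47/2, d(S,YZ)=41/2, d(U,YZ)=39/2
iteration 2: select G,YZ (d=2, Q=-321/2); attach at lengths (7/20, 33/20); label the merged cluster GYZ
  updated: d(D,GYZ)=17/4, d(GYZ,H)=71/4, d(GYZ,Q)=45/4, d(GYZ,S)=95/4, d(GYZ,U)=85/4
iteration 3: select D,U (d=2, Q=-229/2); attach at lengths (-7/2, 11/2); label the merged cluster DU
  updated: d(DU,GYZ)=47/4, d(DU,H)=21, d(DU,Q)=21/2, d(DU,S)=12
iteration 4: select DU,GYZ (d=47/4, Q=-169/2); attach at lengths (13/3, 89/12); label the merged cluster DGUYZ
  updated: d(DGUYZ,H)=27/2, d(DGUYZ,Q)=5, d(DGUYZ,S)=12
iteration 5: select DGUYZ,Q (d=5, Q=-87/2); attach at lengths (35/8, 5/8); label the merged cluster DGQUYZ
  updated: d(DGQUYZ,H)=33/4, d(DGQUYZ,S)=17/2
iteration 6: select DGQUYZ,H (d=33/4, Q=-127/4); attach at lengths (7/8, 59/8); label the merged cluster DGHQUYZ
  updated: d(DGHQUYZ,S)=61/8
iteration 7: select DGHQUYZ,S (d=61/8); attach at lengths (61/16, 61/16); label the merged cluster DGHQSUYZ
final tree: (((((D:-7/2,U:11/2):13/3,(G:7/20,(Y:-17/12,Z:77/12):33/20):89/12):35/8,Q:5/8):7/8,H:59/8):61/16,S:61/16)
total length: 333/8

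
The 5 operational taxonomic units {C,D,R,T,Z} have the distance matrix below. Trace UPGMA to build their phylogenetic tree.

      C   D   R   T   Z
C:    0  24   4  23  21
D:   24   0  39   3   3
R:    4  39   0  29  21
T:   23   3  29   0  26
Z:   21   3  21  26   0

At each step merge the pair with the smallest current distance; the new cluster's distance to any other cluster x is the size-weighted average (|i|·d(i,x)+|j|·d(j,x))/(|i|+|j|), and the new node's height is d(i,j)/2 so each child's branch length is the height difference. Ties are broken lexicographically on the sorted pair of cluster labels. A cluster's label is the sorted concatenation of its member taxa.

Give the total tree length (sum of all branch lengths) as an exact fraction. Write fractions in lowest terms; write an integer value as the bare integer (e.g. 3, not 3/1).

443/12

iteration 1: select D,T (d=3); attach at lengths (3/2, 3/2); label the merged cluster DT
  updated: d(C,DT)=47/2, d(DT,R)=34, d(DT,Z)=29/2
iteration 2: select C,R (d=4); attach at lengths (2, 2); label the merged cluster CR
  updated: d(CR,DT)=115/4, d(CR,Z)=21
iteration 3: select DT,Z (d=29/2); attach at lengths (23/4, 29/4); label the merged cluster DTZ
  updated: d(CR,DTZ)=157/6
iteration 4: select CR,DTZ (d=157/6); attach at lengths (133/12, 35/6); label the merged cluster CDRTZ
final tree: ((C:2,R:2):133/12,((D:3/2,T:3/2):23/4,Z:29/4):35/6)
total length: 443/12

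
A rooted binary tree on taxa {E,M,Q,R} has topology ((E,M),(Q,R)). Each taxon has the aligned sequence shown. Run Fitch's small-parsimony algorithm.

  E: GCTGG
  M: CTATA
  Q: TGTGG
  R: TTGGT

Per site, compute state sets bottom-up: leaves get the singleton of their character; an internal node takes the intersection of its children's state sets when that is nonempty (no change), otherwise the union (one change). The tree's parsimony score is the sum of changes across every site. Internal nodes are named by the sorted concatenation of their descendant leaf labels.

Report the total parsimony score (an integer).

9

site 0, node EM: E={G} ∪ M={C} → {C,G} (+1)
site 0, node QR: Q={T} ∩ R={T} → {T} (+0)
site 0, node EMQR: EM={C,G} ∪ QR={T} → {C,G,T} (+1)
site 1, node EM: E={C} ∪ M={T} → {C,T} (+1)
site 1, node QR: Q={G} ∪ R={T} → {G,T} (+1)
site 1, node EMQR: EM={C,T} ∩ QR={G,T} → {T} (+0)
site 2, node EM: E={T} ∪ M={A} → {A,T} (+1)
site 2, node QR: Q={T} ∪ R={G} → {G,T} (+1)
site 2, node EMQR: EM={A,T} ∩ QR={G,T} → {T} (+0)
site 3, node EM: E={G} ∪ M={T} → {G,T} (+1)
site 3, node QR: Q={G} ∩ R={G} → {G} (+0)
site 3, node EMQR: EM={G,T} ∩ QR={G} → {G} (+0)
site 4, node EM: E={G} ∪ M={A} → {A,G} (+1)
site 4, node QR: Q={G} ∪ R={T} → {G,T} (+1)
site 4, node EMQR: EM={A,G} ∩ QR={G,T} → {G} (+0)
per-site changes: [2, 2, 2, 1, 2]; total = 9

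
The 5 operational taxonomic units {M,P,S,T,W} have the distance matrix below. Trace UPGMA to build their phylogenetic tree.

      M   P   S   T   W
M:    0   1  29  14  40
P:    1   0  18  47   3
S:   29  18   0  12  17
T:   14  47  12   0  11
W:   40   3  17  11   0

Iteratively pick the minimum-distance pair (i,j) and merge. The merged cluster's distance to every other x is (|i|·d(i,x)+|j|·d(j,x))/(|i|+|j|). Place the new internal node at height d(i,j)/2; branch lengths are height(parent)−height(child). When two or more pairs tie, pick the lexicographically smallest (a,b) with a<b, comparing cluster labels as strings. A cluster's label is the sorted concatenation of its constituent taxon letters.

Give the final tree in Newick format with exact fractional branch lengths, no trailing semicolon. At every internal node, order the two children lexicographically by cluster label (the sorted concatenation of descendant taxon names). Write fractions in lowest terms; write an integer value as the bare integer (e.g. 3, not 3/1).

((M:1/2,P:1/2):145/12,(S:29/4,(T:11/2,W:11/2):7/4):16/3)

1. join M+P (d=1) ⇒ MP; edges |M|=1/2, |P|=1/2
  updated: d(MP,S)=47/2, d(MP,T)=61/2, d(MP,W)=43/2
2. join T+W (d=11) ⇒ TW; edges |T|=11/2, |W|=11/2
  updated: d(MP,TW)=26, d(S,TW)=29/2
3. join S+TW (d=29/2) ⇒ STW; edges |S|=29/4, |TW|=7/4
  updated: d(MP,STW)=151/6
4. join MP+STW (d=151/6) ⇒ MPSTW; edges |MP|=145/12, |STW|=16/3
final tree: ((M:1/2,P:1/2):145/12,(S:29/4,(T:11/2,W:11/2):7/4):16/3)
total length: 461/12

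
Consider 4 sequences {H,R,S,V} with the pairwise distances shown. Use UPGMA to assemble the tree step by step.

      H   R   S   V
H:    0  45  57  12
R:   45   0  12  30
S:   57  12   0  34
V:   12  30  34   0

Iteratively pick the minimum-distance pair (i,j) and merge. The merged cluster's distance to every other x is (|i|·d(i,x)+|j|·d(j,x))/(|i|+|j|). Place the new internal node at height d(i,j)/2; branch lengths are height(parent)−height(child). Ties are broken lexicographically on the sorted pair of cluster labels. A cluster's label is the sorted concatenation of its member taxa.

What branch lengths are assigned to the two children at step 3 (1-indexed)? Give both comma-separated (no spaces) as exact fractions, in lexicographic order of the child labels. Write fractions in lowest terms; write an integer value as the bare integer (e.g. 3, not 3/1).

59/4,59/4

1. join H+V (d=12) ⇒ HV; edges |H|=6, |V|=6
  updated: d(HV,R)=75/2, d(HV,S)=91/2
2. join R+S (d=12) ⇒ RS; edges |R|=6, |S|=6
  updated: d(HV,RS)=83/2
3. join HV+RS (d=83/2) ⇒ HRSV; edges |HV|=59/4, |RS|=59/4
final tree: ((H:6,V:6):59/4,(R:6,S:6):59/4)
total length: 107/2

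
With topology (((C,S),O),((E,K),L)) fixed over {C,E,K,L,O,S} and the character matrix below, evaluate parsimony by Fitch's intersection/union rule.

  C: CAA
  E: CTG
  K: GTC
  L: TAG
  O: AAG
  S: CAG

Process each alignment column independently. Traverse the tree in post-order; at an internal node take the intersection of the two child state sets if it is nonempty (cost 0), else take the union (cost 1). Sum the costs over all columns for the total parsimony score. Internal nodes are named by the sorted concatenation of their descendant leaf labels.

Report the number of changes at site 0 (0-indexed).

CS@0: {C} ∩ {C} = {C} (intersection, +0)
COS@0: {C} ∪ {A} = {A,C} (union, +1)
EK@0: {C} ∪ {G} = {C,G} (union, +1)
EKL@0: {C,G} ∪ {T} = {C,G,T} (union, +1)
CEKLOS@0: {A,C} ∩ {C,G,T} = {C} (intersection, +0)
CS@1: {A} ∩ {A} = {A} (intersection, +0)
COS@1: {A} ∩ {A} = {A} (intersection, +0)
EK@1: {T} ∩ {T} = {T} (intersection, +0)
EKL@1: {T} ∪ {A} = {A,T} (union, +1)
CEKLOS@1: {A} ∩ {A,T} = {A} (intersection, +0)
CS@2: {A} ∪ {G} = {A,G} (union, +1)
COS@2: {A,G} ∩ {G} = {G} (intersection, +0)
EK@2: {G} ∪ {C} = {C,G} (union, +1)
EKL@2: {C,G} ∩ {G} = {G} (intersection, +0)
CEKLOS@2: {G} ∩ {G} = {G} (intersection, +0)
per-site changes: [3, 1, 2]; total = 6

3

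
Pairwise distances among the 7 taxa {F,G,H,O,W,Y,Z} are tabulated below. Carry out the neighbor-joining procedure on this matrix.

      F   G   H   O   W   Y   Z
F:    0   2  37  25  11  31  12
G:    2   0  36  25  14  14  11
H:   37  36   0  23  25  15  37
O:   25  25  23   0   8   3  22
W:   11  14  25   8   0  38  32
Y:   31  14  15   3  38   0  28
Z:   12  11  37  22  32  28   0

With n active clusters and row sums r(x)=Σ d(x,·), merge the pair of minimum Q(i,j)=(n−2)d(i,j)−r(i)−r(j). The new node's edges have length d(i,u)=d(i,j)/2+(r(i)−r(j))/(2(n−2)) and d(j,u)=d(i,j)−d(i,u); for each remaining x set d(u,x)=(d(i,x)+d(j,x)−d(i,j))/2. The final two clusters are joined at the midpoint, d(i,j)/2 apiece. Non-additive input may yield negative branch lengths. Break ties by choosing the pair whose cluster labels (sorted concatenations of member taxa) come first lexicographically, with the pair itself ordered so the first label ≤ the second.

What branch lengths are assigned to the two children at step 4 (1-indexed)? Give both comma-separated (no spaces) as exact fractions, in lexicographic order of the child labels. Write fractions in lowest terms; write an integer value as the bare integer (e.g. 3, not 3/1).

iteration 1: select H,Y (d=15, Q=-227); attach at lengths (119/10, 31/10); label the merged cluster HY
  updated: d(F,HY)=53/2, d(G,HY)=35/2, d(HY,O)=11/2, d(HY,W)=24, d(HY,Z)=25
iteration 2: select HY,O (d=11/2, Q=-162); attach at lengths (35/8, 9/8); label the merged cluster HOY
  updated: d(F,HOY)=23, d(G,HOY)=37/2, d(HOY,W)=53/4, d(HOY,Z)=83/4
iteration 3: select HOY,W (d=53/4, Q=-106); attach at lengths (15/2, 23/4); label the merged cluster HOWY
  updated: d(F,HOWY)=83/8, d(G,HOWY)=77/8, d(HOWY,Z)=79/4
iteration 4: select F,HOWY (d=83/8, Q=-347/8); attach at lengths (43/32, 289/32); label the merged cluster FHOWY
  updated: d(FHOWY,G)=5/8, d(FHOWY,Z)=171/16
iteration 5: select FHOWY,G (d=5/8, Q=-357/16); attach at lengths (5/32, 15/32); label the merged cluster FGHOWY
  updated: d(FGHOWY,Z)=337/32
iteration 6: select FGHOWY,Z (d=337/32); attach at lengths (337/64, 337/64); label the merged cluster FGHOWYZ
final tree: (((F:43/32,(((H:119/10,Y:31/10):35/8,O:9/8):15/2,W:23/4):289/32):5/32,G:15/32):337/64,Z:337/64)
total length: 1769/32

43/32,289/32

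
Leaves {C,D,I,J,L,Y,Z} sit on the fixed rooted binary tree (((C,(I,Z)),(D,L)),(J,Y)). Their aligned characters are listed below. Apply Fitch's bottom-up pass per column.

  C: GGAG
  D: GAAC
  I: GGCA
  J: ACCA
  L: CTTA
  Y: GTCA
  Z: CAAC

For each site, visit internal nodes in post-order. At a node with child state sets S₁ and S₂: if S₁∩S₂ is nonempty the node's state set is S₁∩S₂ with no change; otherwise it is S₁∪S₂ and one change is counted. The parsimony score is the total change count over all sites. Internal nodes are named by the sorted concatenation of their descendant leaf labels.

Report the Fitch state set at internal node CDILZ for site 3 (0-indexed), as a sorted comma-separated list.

site 0, node IZ: I={G} ∪ Z={C} → {C,G} (+1)
site 0, node CIZ: C={G} ∩ IZ={C,G} → {G} (+0)
site 0, node DL: D={G} ∪ L={C} → {C,G} (+1)
site 0, node CDILZ: CIZ={G} ∩ DL={C,G} → {G} (+0)
site 0, node JY: J={A} ∪ Y={G} → {A,G} (+1)
site 0, node CDIJLYZ: CDILZ={G} ∩ JY={A,G} → {G} (+0)
site 1, node IZ: I={G} ∪ Z={A} → {A,G} (+1)
site 1, node CIZ: C={G} ∩ IZ={A,G} → {G} (+0)
site 1, node DL: D={A} ∪ L={T} → {A,T} (+1)
site 1, node CDILZ: CIZ={G} ∪ DL={A,T} → {A,G,T} (+1)
site 1, node JY: J={C} ∪ Y={T} → {C,T} (+1)
site 1, node CDIJLYZ: CDILZ={A,G,T} ∩ JY={C,T} → {T} (+0)
site 2, node IZ: I={C} ∪ Z={A} → {A,C} (+1)
site 2, node CIZ: C={A} ∩ IZ={A,C} → {A} (+0)
site 2, node DL: D={A} ∪ L={T} → {A,T} (+1)
site 2, node CDILZ: CIZ={A} ∩ DL={A,T} → {A} (+0)
site 2, node JY: J={C} ∩ Y={C} → {C} (+0)
site 2, node CDIJLYZ: CDILZ={A} ∪ JY={C} → {A,C} (+1)
site 3, node IZ: I={A} ∪ Z={C} → {A,C} (+1)
site 3, node CIZ: C={G} ∪ IZ={A,C} → {A,C,G} (+1)
site 3, node DL: D={C} ∪ L={A} → {A,C} (+1)
site 3, node CDILZ: CIZ={A,C,G} ∩ DL={A,C} → {A,C} (+0)
site 3, node JY: J={A} ∩ Y={A} → {A} (+0)
site 3, node CDIJLYZ: CDILZ={A,C} ∩ JY={A} → {A} (+0)
per-site changes: [3, 4, 3, 3]; total = 13

A,C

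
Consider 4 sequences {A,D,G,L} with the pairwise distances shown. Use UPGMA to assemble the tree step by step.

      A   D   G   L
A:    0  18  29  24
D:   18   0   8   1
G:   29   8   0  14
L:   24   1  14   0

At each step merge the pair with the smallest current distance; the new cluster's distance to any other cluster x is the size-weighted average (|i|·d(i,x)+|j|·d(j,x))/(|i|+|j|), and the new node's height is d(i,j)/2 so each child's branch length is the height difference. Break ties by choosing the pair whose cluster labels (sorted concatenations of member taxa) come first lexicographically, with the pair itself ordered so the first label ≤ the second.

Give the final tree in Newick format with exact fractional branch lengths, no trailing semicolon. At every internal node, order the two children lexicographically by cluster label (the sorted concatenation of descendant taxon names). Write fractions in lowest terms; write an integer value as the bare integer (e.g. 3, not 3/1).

iteration 1: select D,L (d=1); attach at lengths (1/2, 1/2); label the merged cluster DL
  updated: d(A,DL)=21, d(DL,G)=11
iteration 2: select DL,G (d=11); attach at lengths (5, 11/2); label the merged cluster DGL
  updated: d(A,DGL)=71/3
iteration 3: select A,DGL (d=71/3); attach at lengths (71/6, 19/3); label the merged cluster ADGL
final tree: (A:71/6,((D:1/2,L:1/2):5,G:11/2):19/3)
total length: 89/3

(A:71/6,((D:1/2,L:1/2):5,G:11/2):19/3)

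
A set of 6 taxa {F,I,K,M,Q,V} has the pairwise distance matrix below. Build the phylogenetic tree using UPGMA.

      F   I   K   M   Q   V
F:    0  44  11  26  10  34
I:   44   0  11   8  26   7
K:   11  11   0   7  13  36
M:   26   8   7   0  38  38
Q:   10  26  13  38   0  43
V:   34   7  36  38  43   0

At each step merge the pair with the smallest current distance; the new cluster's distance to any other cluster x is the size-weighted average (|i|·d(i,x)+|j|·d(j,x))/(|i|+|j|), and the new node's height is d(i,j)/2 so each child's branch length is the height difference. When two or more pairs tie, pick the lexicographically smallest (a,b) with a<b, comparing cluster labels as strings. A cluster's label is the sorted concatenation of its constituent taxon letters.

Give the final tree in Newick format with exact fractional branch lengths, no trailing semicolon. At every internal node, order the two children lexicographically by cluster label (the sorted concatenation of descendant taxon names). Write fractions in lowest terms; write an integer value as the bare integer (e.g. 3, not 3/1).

(((F:5,Q:5):6,(K:7/2,M:7/2):15/2):4,(I:7/2,V:7/2):23/2)

iteration 1: select I,V (d=7); attach at lengths (7/2, 7/2); label the merged cluster IV
  updated: d(F,IV)=39, d(IV,K)=47/2, d(IV,M)=23, d(IV,Q)=69/2
iteration 2: select K,M (d=7); attach at lengths (7/2, 7/2); label the merged cluster KM
  updated: d(F,KM)=37/2, d(IV,KM)=93/4, d(KM,Q)=51/2
iteration 3: select F,Q (d=10); attach at lengths (5, 5); label the merged cluster FQ
  updated: d(FQ,IV)=147/4, d(FQ,KM)=22
iteration 4: select FQ,KM (d=22); attach at lengths (6, 15/2); label the merged cluster FKMQ
  updated: d(FKMQ,IV)=30
iteration 5: select FKMQ,IV (d=30); attach at lengths (4, 23/2); label the merged cluster FIKMQV
final tree: (((F:5,Q:5):6,(K:7/2,M:7/2):15/2):4,(I:7/2,V:7/2):23/2)
total length: 53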